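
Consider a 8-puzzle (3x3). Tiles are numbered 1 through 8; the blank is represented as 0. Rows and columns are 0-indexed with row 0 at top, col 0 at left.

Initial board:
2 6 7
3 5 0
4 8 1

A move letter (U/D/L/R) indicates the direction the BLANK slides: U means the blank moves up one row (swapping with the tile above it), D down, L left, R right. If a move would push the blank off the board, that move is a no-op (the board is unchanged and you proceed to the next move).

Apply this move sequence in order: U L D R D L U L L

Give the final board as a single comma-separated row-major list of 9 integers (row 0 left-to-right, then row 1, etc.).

After move 1 (U):
2 6 0
3 5 7
4 8 1

After move 2 (L):
2 0 6
3 5 7
4 8 1

After move 3 (D):
2 5 6
3 0 7
4 8 1

After move 4 (R):
2 5 6
3 7 0
4 8 1

After move 5 (D):
2 5 6
3 7 1
4 8 0

After move 6 (L):
2 5 6
3 7 1
4 0 8

After move 7 (U):
2 5 6
3 0 1
4 7 8

After move 8 (L):
2 5 6
0 3 1
4 7 8

After move 9 (L):
2 5 6
0 3 1
4 7 8

Answer: 2, 5, 6, 0, 3, 1, 4, 7, 8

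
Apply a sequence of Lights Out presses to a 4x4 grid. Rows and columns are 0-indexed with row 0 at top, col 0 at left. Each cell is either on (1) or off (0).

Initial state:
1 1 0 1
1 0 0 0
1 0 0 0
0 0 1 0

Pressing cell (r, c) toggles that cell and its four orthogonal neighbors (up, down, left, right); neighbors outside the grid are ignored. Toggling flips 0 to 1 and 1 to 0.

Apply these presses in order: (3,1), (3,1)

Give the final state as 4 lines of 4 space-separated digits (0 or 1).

Answer: 1 1 0 1
1 0 0 0
1 0 0 0
0 0 1 0

Derivation:
After press 1 at (3,1):
1 1 0 1
1 0 0 0
1 1 0 0
1 1 0 0

After press 2 at (3,1):
1 1 0 1
1 0 0 0
1 0 0 0
0 0 1 0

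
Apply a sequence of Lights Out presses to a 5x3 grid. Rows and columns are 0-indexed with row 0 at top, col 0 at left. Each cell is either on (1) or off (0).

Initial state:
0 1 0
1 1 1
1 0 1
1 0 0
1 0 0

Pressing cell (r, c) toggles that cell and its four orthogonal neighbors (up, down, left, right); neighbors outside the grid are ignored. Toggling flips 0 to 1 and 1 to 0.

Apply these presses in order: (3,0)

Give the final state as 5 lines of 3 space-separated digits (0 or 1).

After press 1 at (3,0):
0 1 0
1 1 1
0 0 1
0 1 0
0 0 0

Answer: 0 1 0
1 1 1
0 0 1
0 1 0
0 0 0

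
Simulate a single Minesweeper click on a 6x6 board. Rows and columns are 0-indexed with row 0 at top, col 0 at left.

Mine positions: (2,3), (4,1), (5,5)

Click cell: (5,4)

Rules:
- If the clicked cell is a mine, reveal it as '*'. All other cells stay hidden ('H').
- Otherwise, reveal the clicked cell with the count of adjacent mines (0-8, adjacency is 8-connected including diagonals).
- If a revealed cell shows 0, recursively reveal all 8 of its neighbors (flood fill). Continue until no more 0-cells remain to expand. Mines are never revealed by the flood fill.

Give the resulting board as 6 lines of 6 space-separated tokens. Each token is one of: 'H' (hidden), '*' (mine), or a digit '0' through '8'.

H H H H H H
H H H H H H
H H H H H H
H H H H H H
H H H H H H
H H H H 1 H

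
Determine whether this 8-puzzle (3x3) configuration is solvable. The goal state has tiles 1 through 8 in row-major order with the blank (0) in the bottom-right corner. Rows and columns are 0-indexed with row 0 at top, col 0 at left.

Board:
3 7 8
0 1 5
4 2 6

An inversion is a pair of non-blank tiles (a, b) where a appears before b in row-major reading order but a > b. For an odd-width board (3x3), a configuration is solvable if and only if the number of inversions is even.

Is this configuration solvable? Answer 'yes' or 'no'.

Inversions (pairs i<j in row-major order where tile[i] > tile[j] > 0): 15
15 is odd, so the puzzle is not solvable.

Answer: no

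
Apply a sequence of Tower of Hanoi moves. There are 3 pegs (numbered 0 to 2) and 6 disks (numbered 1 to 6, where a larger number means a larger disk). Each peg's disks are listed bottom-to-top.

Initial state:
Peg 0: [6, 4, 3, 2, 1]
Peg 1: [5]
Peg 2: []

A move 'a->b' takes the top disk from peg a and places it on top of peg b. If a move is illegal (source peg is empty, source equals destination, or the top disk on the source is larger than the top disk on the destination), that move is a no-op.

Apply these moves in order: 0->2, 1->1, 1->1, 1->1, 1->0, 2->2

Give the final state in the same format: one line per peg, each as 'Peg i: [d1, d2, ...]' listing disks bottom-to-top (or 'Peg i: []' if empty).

Answer: Peg 0: [6, 4, 3, 2]
Peg 1: [5]
Peg 2: [1]

Derivation:
After move 1 (0->2):
Peg 0: [6, 4, 3, 2]
Peg 1: [5]
Peg 2: [1]

After move 2 (1->1):
Peg 0: [6, 4, 3, 2]
Peg 1: [5]
Peg 2: [1]

After move 3 (1->1):
Peg 0: [6, 4, 3, 2]
Peg 1: [5]
Peg 2: [1]

After move 4 (1->1):
Peg 0: [6, 4, 3, 2]
Peg 1: [5]
Peg 2: [1]

After move 5 (1->0):
Peg 0: [6, 4, 3, 2]
Peg 1: [5]
Peg 2: [1]

After move 6 (2->2):
Peg 0: [6, 4, 3, 2]
Peg 1: [5]
Peg 2: [1]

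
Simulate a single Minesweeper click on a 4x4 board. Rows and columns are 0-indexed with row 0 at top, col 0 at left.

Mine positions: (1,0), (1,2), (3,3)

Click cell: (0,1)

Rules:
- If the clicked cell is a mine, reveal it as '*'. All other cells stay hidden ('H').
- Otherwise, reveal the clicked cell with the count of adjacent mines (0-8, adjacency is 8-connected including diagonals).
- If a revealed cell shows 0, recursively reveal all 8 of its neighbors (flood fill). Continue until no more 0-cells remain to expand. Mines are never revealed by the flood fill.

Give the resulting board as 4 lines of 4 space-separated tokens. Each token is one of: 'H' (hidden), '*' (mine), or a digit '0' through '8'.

H 2 H H
H H H H
H H H H
H H H H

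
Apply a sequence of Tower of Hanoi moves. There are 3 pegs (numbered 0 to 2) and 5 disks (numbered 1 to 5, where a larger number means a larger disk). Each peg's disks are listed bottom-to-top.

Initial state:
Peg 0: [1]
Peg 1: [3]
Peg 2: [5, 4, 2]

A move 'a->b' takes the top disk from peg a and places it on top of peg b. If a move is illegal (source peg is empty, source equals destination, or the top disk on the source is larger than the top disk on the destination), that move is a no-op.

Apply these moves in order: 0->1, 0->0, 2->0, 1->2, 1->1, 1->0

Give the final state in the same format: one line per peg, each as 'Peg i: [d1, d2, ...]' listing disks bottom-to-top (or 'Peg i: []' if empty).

Answer: Peg 0: [2]
Peg 1: [3]
Peg 2: [5, 4, 1]

Derivation:
After move 1 (0->1):
Peg 0: []
Peg 1: [3, 1]
Peg 2: [5, 4, 2]

After move 2 (0->0):
Peg 0: []
Peg 1: [3, 1]
Peg 2: [5, 4, 2]

After move 3 (2->0):
Peg 0: [2]
Peg 1: [3, 1]
Peg 2: [5, 4]

After move 4 (1->2):
Peg 0: [2]
Peg 1: [3]
Peg 2: [5, 4, 1]

After move 5 (1->1):
Peg 0: [2]
Peg 1: [3]
Peg 2: [5, 4, 1]

After move 6 (1->0):
Peg 0: [2]
Peg 1: [3]
Peg 2: [5, 4, 1]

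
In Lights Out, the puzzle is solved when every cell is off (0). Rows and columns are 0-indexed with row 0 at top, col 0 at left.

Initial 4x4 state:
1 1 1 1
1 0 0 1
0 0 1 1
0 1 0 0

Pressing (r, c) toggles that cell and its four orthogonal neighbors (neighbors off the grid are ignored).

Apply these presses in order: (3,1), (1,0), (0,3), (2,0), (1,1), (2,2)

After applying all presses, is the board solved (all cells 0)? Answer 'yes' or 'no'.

After press 1 at (3,1):
1 1 1 1
1 0 0 1
0 1 1 1
1 0 1 0

After press 2 at (1,0):
0 1 1 1
0 1 0 1
1 1 1 1
1 0 1 0

After press 3 at (0,3):
0 1 0 0
0 1 0 0
1 1 1 1
1 0 1 0

After press 4 at (2,0):
0 1 0 0
1 1 0 0
0 0 1 1
0 0 1 0

After press 5 at (1,1):
0 0 0 0
0 0 1 0
0 1 1 1
0 0 1 0

After press 6 at (2,2):
0 0 0 0
0 0 0 0
0 0 0 0
0 0 0 0

Lights still on: 0

Answer: yes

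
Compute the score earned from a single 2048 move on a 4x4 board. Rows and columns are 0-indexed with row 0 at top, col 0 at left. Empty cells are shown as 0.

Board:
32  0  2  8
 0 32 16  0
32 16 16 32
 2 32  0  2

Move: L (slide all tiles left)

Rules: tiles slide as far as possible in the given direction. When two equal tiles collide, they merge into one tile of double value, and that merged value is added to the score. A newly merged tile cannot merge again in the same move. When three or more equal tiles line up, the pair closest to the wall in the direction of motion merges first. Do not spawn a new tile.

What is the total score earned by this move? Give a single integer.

Answer: 32

Derivation:
Slide left:
row 0: [32, 0, 2, 8] -> [32, 2, 8, 0]  score +0 (running 0)
row 1: [0, 32, 16, 0] -> [32, 16, 0, 0]  score +0 (running 0)
row 2: [32, 16, 16, 32] -> [32, 32, 32, 0]  score +32 (running 32)
row 3: [2, 32, 0, 2] -> [2, 32, 2, 0]  score +0 (running 32)
Board after move:
32  2  8  0
32 16  0  0
32 32 32  0
 2 32  2  0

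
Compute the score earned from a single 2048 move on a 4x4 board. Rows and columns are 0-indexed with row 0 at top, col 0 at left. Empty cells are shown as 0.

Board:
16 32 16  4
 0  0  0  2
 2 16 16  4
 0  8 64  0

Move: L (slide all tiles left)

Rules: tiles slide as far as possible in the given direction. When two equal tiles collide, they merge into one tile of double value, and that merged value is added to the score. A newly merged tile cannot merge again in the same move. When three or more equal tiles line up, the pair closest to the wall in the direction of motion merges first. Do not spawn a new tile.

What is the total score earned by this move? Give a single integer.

Slide left:
row 0: [16, 32, 16, 4] -> [16, 32, 16, 4]  score +0 (running 0)
row 1: [0, 0, 0, 2] -> [2, 0, 0, 0]  score +0 (running 0)
row 2: [2, 16, 16, 4] -> [2, 32, 4, 0]  score +32 (running 32)
row 3: [0, 8, 64, 0] -> [8, 64, 0, 0]  score +0 (running 32)
Board after move:
16 32 16  4
 2  0  0  0
 2 32  4  0
 8 64  0  0

Answer: 32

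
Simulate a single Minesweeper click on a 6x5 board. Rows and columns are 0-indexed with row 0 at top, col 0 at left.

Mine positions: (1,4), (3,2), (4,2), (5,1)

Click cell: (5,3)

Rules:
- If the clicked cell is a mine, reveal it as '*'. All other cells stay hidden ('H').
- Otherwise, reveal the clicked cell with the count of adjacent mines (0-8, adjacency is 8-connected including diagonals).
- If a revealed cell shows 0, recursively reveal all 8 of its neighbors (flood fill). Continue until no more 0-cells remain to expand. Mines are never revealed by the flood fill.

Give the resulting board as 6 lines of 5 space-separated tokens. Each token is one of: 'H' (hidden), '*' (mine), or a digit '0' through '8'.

H H H H H
H H H H H
H H H H H
H H H H H
H H H H H
H H H 1 H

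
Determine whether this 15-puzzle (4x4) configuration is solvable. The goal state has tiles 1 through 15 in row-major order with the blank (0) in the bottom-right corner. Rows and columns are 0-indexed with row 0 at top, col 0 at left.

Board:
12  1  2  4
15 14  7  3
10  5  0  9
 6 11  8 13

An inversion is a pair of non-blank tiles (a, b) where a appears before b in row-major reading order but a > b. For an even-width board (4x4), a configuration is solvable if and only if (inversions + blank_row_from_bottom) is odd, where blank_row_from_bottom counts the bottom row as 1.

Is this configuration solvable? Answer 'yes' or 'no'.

Answer: yes

Derivation:
Inversions: 41
Blank is in row 2 (0-indexed from top), which is row 2 counting from the bottom (bottom = 1).
41 + 2 = 43, which is odd, so the puzzle is solvable.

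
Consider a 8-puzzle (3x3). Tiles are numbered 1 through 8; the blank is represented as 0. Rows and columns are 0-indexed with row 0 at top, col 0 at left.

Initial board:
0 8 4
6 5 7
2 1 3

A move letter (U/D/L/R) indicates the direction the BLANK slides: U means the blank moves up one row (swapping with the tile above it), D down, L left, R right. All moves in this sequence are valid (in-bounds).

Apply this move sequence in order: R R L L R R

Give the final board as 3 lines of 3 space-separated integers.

Answer: 8 4 0
6 5 7
2 1 3

Derivation:
After move 1 (R):
8 0 4
6 5 7
2 1 3

After move 2 (R):
8 4 0
6 5 7
2 1 3

After move 3 (L):
8 0 4
6 5 7
2 1 3

After move 4 (L):
0 8 4
6 5 7
2 1 3

After move 5 (R):
8 0 4
6 5 7
2 1 3

After move 6 (R):
8 4 0
6 5 7
2 1 3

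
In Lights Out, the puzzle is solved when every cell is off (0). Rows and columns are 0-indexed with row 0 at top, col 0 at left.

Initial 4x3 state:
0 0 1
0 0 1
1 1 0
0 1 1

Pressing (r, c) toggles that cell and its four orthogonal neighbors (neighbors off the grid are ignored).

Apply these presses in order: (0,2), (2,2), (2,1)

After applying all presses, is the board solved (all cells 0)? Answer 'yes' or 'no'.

Answer: no

Derivation:
After press 1 at (0,2):
0 1 0
0 0 0
1 1 0
0 1 1

After press 2 at (2,2):
0 1 0
0 0 1
1 0 1
0 1 0

After press 3 at (2,1):
0 1 0
0 1 1
0 1 0
0 0 0

Lights still on: 4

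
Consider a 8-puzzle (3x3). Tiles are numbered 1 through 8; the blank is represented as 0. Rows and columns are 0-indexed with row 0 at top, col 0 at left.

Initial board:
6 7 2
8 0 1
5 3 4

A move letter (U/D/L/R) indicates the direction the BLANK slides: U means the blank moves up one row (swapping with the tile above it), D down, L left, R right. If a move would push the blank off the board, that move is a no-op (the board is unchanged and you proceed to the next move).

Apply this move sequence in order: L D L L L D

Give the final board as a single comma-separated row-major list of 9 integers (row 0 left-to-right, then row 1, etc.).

Answer: 6, 7, 2, 5, 8, 1, 0, 3, 4

Derivation:
After move 1 (L):
6 7 2
0 8 1
5 3 4

After move 2 (D):
6 7 2
5 8 1
0 3 4

After move 3 (L):
6 7 2
5 8 1
0 3 4

After move 4 (L):
6 7 2
5 8 1
0 3 4

After move 5 (L):
6 7 2
5 8 1
0 3 4

After move 6 (D):
6 7 2
5 8 1
0 3 4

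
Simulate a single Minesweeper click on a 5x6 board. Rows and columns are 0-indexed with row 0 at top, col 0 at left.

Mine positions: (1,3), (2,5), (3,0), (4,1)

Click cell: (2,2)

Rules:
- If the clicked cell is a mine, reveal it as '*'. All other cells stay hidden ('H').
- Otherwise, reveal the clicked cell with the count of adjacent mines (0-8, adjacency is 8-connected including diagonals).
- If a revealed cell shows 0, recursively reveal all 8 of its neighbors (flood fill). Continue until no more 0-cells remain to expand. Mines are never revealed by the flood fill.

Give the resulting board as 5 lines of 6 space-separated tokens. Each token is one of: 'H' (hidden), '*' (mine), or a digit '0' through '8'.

H H H H H H
H H H H H H
H H 1 H H H
H H H H H H
H H H H H H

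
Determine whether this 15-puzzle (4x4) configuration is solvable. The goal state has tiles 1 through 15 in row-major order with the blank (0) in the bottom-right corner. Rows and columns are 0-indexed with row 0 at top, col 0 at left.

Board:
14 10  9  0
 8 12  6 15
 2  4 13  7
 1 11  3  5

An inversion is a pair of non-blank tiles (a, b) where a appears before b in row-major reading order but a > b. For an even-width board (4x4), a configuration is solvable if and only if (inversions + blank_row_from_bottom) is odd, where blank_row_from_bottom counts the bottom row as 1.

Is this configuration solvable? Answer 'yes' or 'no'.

Answer: yes

Derivation:
Inversions: 71
Blank is in row 0 (0-indexed from top), which is row 4 counting from the bottom (bottom = 1).
71 + 4 = 75, which is odd, so the puzzle is solvable.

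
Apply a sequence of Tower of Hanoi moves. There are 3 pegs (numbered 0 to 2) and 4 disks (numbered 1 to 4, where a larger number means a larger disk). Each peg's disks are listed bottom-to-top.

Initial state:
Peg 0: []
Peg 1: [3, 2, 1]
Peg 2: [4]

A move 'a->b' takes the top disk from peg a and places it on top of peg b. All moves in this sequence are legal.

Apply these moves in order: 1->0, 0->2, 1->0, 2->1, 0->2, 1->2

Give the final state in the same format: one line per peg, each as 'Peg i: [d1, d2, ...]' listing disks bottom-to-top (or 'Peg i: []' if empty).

After move 1 (1->0):
Peg 0: [1]
Peg 1: [3, 2]
Peg 2: [4]

After move 2 (0->2):
Peg 0: []
Peg 1: [3, 2]
Peg 2: [4, 1]

After move 3 (1->0):
Peg 0: [2]
Peg 1: [3]
Peg 2: [4, 1]

After move 4 (2->1):
Peg 0: [2]
Peg 1: [3, 1]
Peg 2: [4]

After move 5 (0->2):
Peg 0: []
Peg 1: [3, 1]
Peg 2: [4, 2]

After move 6 (1->2):
Peg 0: []
Peg 1: [3]
Peg 2: [4, 2, 1]

Answer: Peg 0: []
Peg 1: [3]
Peg 2: [4, 2, 1]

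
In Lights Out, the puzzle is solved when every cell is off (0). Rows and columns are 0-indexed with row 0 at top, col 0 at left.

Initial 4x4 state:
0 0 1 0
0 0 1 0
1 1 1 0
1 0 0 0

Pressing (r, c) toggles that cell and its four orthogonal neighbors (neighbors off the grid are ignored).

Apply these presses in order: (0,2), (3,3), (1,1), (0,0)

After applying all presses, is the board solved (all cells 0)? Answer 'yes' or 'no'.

After press 1 at (0,2):
0 1 0 1
0 0 0 0
1 1 1 0
1 0 0 0

After press 2 at (3,3):
0 1 0 1
0 0 0 0
1 1 1 1
1 0 1 1

After press 3 at (1,1):
0 0 0 1
1 1 1 0
1 0 1 1
1 0 1 1

After press 4 at (0,0):
1 1 0 1
0 1 1 0
1 0 1 1
1 0 1 1

Lights still on: 11

Answer: no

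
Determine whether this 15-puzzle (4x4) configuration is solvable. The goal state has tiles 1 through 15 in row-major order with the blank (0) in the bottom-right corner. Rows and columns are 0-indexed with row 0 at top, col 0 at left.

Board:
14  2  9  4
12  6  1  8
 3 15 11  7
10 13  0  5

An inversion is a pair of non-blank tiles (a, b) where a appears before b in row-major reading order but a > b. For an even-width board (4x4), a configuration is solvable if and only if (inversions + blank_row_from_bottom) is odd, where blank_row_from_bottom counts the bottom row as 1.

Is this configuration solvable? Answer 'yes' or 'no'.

Inversions: 48
Blank is in row 3 (0-indexed from top), which is row 1 counting from the bottom (bottom = 1).
48 + 1 = 49, which is odd, so the puzzle is solvable.

Answer: yes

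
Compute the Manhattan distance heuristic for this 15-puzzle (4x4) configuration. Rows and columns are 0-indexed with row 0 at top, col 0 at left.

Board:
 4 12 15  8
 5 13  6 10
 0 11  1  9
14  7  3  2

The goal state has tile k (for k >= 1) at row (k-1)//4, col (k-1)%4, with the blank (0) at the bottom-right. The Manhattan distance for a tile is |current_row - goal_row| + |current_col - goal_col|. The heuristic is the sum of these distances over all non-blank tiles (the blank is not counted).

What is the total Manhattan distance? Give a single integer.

Tile 4: (0,0)->(0,3) = 3
Tile 12: (0,1)->(2,3) = 4
Tile 15: (0,2)->(3,2) = 3
Tile 8: (0,3)->(1,3) = 1
Tile 5: (1,0)->(1,0) = 0
Tile 13: (1,1)->(3,0) = 3
Tile 6: (1,2)->(1,1) = 1
Tile 10: (1,3)->(2,1) = 3
Tile 11: (2,1)->(2,2) = 1
Tile 1: (2,2)->(0,0) = 4
Tile 9: (2,3)->(2,0) = 3
Tile 14: (3,0)->(3,1) = 1
Tile 7: (3,1)->(1,2) = 3
Tile 3: (3,2)->(0,2) = 3
Tile 2: (3,3)->(0,1) = 5
Sum: 3 + 4 + 3 + 1 + 0 + 3 + 1 + 3 + 1 + 4 + 3 + 1 + 3 + 3 + 5 = 38

Answer: 38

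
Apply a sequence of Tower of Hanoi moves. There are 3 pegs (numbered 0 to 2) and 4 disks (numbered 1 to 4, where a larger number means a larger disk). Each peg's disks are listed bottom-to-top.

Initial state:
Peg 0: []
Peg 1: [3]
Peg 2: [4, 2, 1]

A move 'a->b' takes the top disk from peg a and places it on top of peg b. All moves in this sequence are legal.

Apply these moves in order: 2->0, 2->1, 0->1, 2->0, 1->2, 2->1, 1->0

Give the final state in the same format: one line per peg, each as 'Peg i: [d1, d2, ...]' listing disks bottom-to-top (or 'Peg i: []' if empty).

Answer: Peg 0: [4, 1]
Peg 1: [3, 2]
Peg 2: []

Derivation:
After move 1 (2->0):
Peg 0: [1]
Peg 1: [3]
Peg 2: [4, 2]

After move 2 (2->1):
Peg 0: [1]
Peg 1: [3, 2]
Peg 2: [4]

After move 3 (0->1):
Peg 0: []
Peg 1: [3, 2, 1]
Peg 2: [4]

After move 4 (2->0):
Peg 0: [4]
Peg 1: [3, 2, 1]
Peg 2: []

After move 5 (1->2):
Peg 0: [4]
Peg 1: [3, 2]
Peg 2: [1]

After move 6 (2->1):
Peg 0: [4]
Peg 1: [3, 2, 1]
Peg 2: []

After move 7 (1->0):
Peg 0: [4, 1]
Peg 1: [3, 2]
Peg 2: []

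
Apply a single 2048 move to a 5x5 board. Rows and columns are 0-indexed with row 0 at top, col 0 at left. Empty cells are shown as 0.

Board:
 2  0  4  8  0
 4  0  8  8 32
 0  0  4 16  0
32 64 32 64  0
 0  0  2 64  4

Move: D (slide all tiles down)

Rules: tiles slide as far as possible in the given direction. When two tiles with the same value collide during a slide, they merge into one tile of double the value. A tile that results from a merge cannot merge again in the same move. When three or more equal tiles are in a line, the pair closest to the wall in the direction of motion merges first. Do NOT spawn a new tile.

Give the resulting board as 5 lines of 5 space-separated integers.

Slide down:
col 0: [2, 4, 0, 32, 0] -> [0, 0, 2, 4, 32]
col 1: [0, 0, 0, 64, 0] -> [0, 0, 0, 0, 64]
col 2: [4, 8, 4, 32, 2] -> [4, 8, 4, 32, 2]
col 3: [8, 8, 16, 64, 64] -> [0, 0, 16, 16, 128]
col 4: [0, 32, 0, 0, 4] -> [0, 0, 0, 32, 4]

Answer:   0   0   4   0   0
  0   0   8   0   0
  2   0   4  16   0
  4   0  32  16  32
 32  64   2 128   4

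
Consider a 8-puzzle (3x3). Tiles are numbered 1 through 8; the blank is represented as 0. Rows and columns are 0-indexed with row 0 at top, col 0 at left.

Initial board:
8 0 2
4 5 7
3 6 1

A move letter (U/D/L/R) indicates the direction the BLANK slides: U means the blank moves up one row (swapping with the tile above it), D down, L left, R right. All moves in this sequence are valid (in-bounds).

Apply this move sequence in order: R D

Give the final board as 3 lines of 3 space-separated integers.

Answer: 8 2 7
4 5 0
3 6 1

Derivation:
After move 1 (R):
8 2 0
4 5 7
3 6 1

After move 2 (D):
8 2 7
4 5 0
3 6 1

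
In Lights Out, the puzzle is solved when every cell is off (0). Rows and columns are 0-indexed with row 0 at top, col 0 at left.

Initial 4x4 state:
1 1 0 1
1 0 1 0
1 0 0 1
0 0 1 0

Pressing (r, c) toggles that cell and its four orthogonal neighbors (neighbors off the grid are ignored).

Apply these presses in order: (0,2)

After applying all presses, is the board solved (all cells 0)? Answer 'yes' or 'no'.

Answer: no

Derivation:
After press 1 at (0,2):
1 0 1 0
1 0 0 0
1 0 0 1
0 0 1 0

Lights still on: 6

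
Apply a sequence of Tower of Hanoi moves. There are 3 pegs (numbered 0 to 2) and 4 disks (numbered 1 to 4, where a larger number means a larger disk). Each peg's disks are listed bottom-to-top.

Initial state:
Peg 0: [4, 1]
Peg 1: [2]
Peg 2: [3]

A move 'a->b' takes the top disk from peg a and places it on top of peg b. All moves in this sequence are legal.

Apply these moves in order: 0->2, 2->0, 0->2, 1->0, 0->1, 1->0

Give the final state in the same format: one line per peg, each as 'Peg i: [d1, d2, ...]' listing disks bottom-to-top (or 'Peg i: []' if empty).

After move 1 (0->2):
Peg 0: [4]
Peg 1: [2]
Peg 2: [3, 1]

After move 2 (2->0):
Peg 0: [4, 1]
Peg 1: [2]
Peg 2: [3]

After move 3 (0->2):
Peg 0: [4]
Peg 1: [2]
Peg 2: [3, 1]

After move 4 (1->0):
Peg 0: [4, 2]
Peg 1: []
Peg 2: [3, 1]

After move 5 (0->1):
Peg 0: [4]
Peg 1: [2]
Peg 2: [3, 1]

After move 6 (1->0):
Peg 0: [4, 2]
Peg 1: []
Peg 2: [3, 1]

Answer: Peg 0: [4, 2]
Peg 1: []
Peg 2: [3, 1]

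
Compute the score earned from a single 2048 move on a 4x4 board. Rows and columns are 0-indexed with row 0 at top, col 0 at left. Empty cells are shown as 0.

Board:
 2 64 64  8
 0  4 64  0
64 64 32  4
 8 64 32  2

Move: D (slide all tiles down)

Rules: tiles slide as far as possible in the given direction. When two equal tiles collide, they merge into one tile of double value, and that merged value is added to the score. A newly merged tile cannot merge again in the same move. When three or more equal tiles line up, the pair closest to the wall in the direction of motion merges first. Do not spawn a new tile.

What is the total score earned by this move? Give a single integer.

Slide down:
col 0: [2, 0, 64, 8] -> [0, 2, 64, 8]  score +0 (running 0)
col 1: [64, 4, 64, 64] -> [0, 64, 4, 128]  score +128 (running 128)
col 2: [64, 64, 32, 32] -> [0, 0, 128, 64]  score +192 (running 320)
col 3: [8, 0, 4, 2] -> [0, 8, 4, 2]  score +0 (running 320)
Board after move:
  0   0   0   0
  2  64   0   8
 64   4 128   4
  8 128  64   2

Answer: 320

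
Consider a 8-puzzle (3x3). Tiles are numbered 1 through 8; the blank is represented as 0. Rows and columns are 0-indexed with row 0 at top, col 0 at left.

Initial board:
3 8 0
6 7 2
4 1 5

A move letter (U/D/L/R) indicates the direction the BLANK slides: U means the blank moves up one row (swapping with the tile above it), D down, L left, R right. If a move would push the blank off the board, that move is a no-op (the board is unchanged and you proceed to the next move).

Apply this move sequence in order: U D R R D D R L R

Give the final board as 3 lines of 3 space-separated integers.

Answer: 3 8 2
6 7 5
4 1 0

Derivation:
After move 1 (U):
3 8 0
6 7 2
4 1 5

After move 2 (D):
3 8 2
6 7 0
4 1 5

After move 3 (R):
3 8 2
6 7 0
4 1 5

After move 4 (R):
3 8 2
6 7 0
4 1 5

After move 5 (D):
3 8 2
6 7 5
4 1 0

After move 6 (D):
3 8 2
6 7 5
4 1 0

After move 7 (R):
3 8 2
6 7 5
4 1 0

After move 8 (L):
3 8 2
6 7 5
4 0 1

After move 9 (R):
3 8 2
6 7 5
4 1 0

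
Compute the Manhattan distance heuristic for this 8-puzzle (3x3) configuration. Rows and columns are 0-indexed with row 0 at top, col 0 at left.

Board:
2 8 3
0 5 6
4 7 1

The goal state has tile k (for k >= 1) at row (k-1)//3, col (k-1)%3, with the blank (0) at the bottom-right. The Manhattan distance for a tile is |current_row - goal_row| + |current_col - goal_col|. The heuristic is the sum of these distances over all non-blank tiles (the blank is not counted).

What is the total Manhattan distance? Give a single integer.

Tile 2: (0,0)->(0,1) = 1
Tile 8: (0,1)->(2,1) = 2
Tile 3: (0,2)->(0,2) = 0
Tile 5: (1,1)->(1,1) = 0
Tile 6: (1,2)->(1,2) = 0
Tile 4: (2,0)->(1,0) = 1
Tile 7: (2,1)->(2,0) = 1
Tile 1: (2,2)->(0,0) = 4
Sum: 1 + 2 + 0 + 0 + 0 + 1 + 1 + 4 = 9

Answer: 9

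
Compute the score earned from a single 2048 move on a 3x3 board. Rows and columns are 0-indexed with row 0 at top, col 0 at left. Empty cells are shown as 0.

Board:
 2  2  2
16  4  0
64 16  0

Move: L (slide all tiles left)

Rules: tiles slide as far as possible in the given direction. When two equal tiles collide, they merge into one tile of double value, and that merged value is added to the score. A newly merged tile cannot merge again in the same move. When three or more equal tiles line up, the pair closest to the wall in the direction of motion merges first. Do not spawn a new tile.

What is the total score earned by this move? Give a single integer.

Answer: 4

Derivation:
Slide left:
row 0: [2, 2, 2] -> [4, 2, 0]  score +4 (running 4)
row 1: [16, 4, 0] -> [16, 4, 0]  score +0 (running 4)
row 2: [64, 16, 0] -> [64, 16, 0]  score +0 (running 4)
Board after move:
 4  2  0
16  4  0
64 16  0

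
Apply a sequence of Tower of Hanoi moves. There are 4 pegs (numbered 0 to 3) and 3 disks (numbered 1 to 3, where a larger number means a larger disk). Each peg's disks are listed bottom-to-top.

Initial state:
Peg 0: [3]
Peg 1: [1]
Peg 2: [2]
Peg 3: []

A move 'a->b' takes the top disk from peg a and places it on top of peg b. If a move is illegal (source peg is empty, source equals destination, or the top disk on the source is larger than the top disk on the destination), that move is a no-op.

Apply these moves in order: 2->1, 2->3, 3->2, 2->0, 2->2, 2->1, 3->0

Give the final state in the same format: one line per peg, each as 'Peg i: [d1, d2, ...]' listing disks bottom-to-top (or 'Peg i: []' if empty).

After move 1 (2->1):
Peg 0: [3]
Peg 1: [1]
Peg 2: [2]
Peg 3: []

After move 2 (2->3):
Peg 0: [3]
Peg 1: [1]
Peg 2: []
Peg 3: [2]

After move 3 (3->2):
Peg 0: [3]
Peg 1: [1]
Peg 2: [2]
Peg 3: []

After move 4 (2->0):
Peg 0: [3, 2]
Peg 1: [1]
Peg 2: []
Peg 3: []

After move 5 (2->2):
Peg 0: [3, 2]
Peg 1: [1]
Peg 2: []
Peg 3: []

After move 6 (2->1):
Peg 0: [3, 2]
Peg 1: [1]
Peg 2: []
Peg 3: []

After move 7 (3->0):
Peg 0: [3, 2]
Peg 1: [1]
Peg 2: []
Peg 3: []

Answer: Peg 0: [3, 2]
Peg 1: [1]
Peg 2: []
Peg 3: []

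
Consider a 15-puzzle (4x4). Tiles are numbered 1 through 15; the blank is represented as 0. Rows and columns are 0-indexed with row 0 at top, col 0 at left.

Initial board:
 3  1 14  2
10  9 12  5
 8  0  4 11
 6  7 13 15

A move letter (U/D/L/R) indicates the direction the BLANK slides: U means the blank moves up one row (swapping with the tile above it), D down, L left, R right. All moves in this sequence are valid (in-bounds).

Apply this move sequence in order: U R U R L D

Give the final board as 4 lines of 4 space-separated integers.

Answer:  3  1 14  2
10 12  0  5
 8  9  4 11
 6  7 13 15

Derivation:
After move 1 (U):
 3  1 14  2
10  0 12  5
 8  9  4 11
 6  7 13 15

After move 2 (R):
 3  1 14  2
10 12  0  5
 8  9  4 11
 6  7 13 15

After move 3 (U):
 3  1  0  2
10 12 14  5
 8  9  4 11
 6  7 13 15

After move 4 (R):
 3  1  2  0
10 12 14  5
 8  9  4 11
 6  7 13 15

After move 5 (L):
 3  1  0  2
10 12 14  5
 8  9  4 11
 6  7 13 15

After move 6 (D):
 3  1 14  2
10 12  0  5
 8  9  4 11
 6  7 13 15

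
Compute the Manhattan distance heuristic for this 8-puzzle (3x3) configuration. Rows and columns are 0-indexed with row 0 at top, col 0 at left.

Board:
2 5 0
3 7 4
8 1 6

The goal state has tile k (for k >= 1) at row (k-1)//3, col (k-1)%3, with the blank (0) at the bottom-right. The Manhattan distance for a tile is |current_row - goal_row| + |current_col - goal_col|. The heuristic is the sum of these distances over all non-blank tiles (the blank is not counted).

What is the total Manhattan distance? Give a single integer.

Tile 2: (0,0)->(0,1) = 1
Tile 5: (0,1)->(1,1) = 1
Tile 3: (1,0)->(0,2) = 3
Tile 7: (1,1)->(2,0) = 2
Tile 4: (1,2)->(1,0) = 2
Tile 8: (2,0)->(2,1) = 1
Tile 1: (2,1)->(0,0) = 3
Tile 6: (2,2)->(1,2) = 1
Sum: 1 + 1 + 3 + 2 + 2 + 1 + 3 + 1 = 14

Answer: 14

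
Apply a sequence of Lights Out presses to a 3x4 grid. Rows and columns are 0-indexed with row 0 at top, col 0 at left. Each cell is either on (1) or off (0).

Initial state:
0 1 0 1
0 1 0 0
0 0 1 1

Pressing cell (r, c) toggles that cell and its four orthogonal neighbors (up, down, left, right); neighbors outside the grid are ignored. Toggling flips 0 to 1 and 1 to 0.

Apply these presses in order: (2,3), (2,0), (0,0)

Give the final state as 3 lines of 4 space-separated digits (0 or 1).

Answer: 1 0 0 1
0 1 0 1
1 1 0 0

Derivation:
After press 1 at (2,3):
0 1 0 1
0 1 0 1
0 0 0 0

After press 2 at (2,0):
0 1 0 1
1 1 0 1
1 1 0 0

After press 3 at (0,0):
1 0 0 1
0 1 0 1
1 1 0 0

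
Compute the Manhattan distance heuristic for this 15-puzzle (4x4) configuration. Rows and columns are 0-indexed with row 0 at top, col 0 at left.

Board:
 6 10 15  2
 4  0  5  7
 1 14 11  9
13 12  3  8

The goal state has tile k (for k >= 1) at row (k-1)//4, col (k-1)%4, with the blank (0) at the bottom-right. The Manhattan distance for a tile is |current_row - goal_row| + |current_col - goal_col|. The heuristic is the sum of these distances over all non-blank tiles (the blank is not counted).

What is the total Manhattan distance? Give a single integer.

Answer: 30

Derivation:
Tile 6: (0,0)->(1,1) = 2
Tile 10: (0,1)->(2,1) = 2
Tile 15: (0,2)->(3,2) = 3
Tile 2: (0,3)->(0,1) = 2
Tile 4: (1,0)->(0,3) = 4
Tile 5: (1,2)->(1,0) = 2
Tile 7: (1,3)->(1,2) = 1
Tile 1: (2,0)->(0,0) = 2
Tile 14: (2,1)->(3,1) = 1
Tile 11: (2,2)->(2,2) = 0
Tile 9: (2,3)->(2,0) = 3
Tile 13: (3,0)->(3,0) = 0
Tile 12: (3,1)->(2,3) = 3
Tile 3: (3,2)->(0,2) = 3
Tile 8: (3,3)->(1,3) = 2
Sum: 2 + 2 + 3 + 2 + 4 + 2 + 1 + 2 + 1 + 0 + 3 + 0 + 3 + 3 + 2 = 30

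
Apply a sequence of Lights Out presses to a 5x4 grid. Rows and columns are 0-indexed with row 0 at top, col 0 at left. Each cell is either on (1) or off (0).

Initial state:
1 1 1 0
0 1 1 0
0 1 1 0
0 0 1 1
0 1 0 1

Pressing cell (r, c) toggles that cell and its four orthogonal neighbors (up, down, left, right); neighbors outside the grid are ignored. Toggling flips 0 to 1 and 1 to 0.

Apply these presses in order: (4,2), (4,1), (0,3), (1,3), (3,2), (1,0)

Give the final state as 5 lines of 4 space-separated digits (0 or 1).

After press 1 at (4,2):
1 1 1 0
0 1 1 0
0 1 1 0
0 0 0 1
0 0 1 0

After press 2 at (4,1):
1 1 1 0
0 1 1 0
0 1 1 0
0 1 0 1
1 1 0 0

After press 3 at (0,3):
1 1 0 1
0 1 1 1
0 1 1 0
0 1 0 1
1 1 0 0

After press 4 at (1,3):
1 1 0 0
0 1 0 0
0 1 1 1
0 1 0 1
1 1 0 0

After press 5 at (3,2):
1 1 0 0
0 1 0 0
0 1 0 1
0 0 1 0
1 1 1 0

After press 6 at (1,0):
0 1 0 0
1 0 0 0
1 1 0 1
0 0 1 0
1 1 1 0

Answer: 0 1 0 0
1 0 0 0
1 1 0 1
0 0 1 0
1 1 1 0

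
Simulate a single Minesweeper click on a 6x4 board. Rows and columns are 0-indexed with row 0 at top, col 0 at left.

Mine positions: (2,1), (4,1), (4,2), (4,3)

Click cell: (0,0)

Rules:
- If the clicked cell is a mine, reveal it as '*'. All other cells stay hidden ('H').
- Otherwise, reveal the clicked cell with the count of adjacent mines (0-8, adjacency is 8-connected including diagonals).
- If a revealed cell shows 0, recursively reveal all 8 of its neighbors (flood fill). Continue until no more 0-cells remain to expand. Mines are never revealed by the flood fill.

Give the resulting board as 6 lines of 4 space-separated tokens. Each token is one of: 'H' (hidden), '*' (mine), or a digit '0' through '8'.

0 0 0 0
1 1 1 0
H H 1 0
H H 4 2
H H H H
H H H H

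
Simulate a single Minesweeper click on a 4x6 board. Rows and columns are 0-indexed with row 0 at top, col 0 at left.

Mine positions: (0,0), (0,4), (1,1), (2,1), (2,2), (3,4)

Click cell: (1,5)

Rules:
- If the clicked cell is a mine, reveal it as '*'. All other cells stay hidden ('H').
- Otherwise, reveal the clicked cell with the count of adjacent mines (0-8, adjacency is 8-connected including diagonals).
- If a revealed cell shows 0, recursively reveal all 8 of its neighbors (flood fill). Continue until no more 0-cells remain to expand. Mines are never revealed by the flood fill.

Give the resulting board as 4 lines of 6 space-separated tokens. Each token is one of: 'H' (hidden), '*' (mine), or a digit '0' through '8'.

H H H H H H
H H H H H 1
H H H H H H
H H H H H H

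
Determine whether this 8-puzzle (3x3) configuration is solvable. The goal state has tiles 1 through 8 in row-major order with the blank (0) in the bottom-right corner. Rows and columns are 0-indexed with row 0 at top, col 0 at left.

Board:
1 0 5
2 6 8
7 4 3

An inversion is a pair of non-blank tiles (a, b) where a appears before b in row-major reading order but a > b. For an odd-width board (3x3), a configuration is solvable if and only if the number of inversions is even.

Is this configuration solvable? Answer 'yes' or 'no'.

Answer: no

Derivation:
Inversions (pairs i<j in row-major order where tile[i] > tile[j] > 0): 11
11 is odd, so the puzzle is not solvable.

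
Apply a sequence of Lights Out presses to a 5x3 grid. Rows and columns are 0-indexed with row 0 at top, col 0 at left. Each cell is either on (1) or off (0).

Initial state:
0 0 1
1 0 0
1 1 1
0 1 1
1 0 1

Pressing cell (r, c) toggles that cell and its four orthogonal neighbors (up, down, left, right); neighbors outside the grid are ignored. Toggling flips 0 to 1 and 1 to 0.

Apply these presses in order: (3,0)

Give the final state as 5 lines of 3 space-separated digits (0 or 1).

Answer: 0 0 1
1 0 0
0 1 1
1 0 1
0 0 1

Derivation:
After press 1 at (3,0):
0 0 1
1 0 0
0 1 1
1 0 1
0 0 1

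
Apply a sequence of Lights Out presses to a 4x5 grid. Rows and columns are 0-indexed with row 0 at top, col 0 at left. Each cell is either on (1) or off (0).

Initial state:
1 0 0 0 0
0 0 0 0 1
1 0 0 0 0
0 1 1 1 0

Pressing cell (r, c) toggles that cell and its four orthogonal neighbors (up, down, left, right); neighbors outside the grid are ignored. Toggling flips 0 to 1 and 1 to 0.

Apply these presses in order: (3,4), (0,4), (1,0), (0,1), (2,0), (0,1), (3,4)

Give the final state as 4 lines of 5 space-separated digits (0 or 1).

Answer: 0 0 0 1 1
0 1 0 0 0
1 1 0 0 0
1 1 1 1 0

Derivation:
After press 1 at (3,4):
1 0 0 0 0
0 0 0 0 1
1 0 0 0 1
0 1 1 0 1

After press 2 at (0,4):
1 0 0 1 1
0 0 0 0 0
1 0 0 0 1
0 1 1 0 1

After press 3 at (1,0):
0 0 0 1 1
1 1 0 0 0
0 0 0 0 1
0 1 1 0 1

After press 4 at (0,1):
1 1 1 1 1
1 0 0 0 0
0 0 0 0 1
0 1 1 0 1

After press 5 at (2,0):
1 1 1 1 1
0 0 0 0 0
1 1 0 0 1
1 1 1 0 1

After press 6 at (0,1):
0 0 0 1 1
0 1 0 0 0
1 1 0 0 1
1 1 1 0 1

After press 7 at (3,4):
0 0 0 1 1
0 1 0 0 0
1 1 0 0 0
1 1 1 1 0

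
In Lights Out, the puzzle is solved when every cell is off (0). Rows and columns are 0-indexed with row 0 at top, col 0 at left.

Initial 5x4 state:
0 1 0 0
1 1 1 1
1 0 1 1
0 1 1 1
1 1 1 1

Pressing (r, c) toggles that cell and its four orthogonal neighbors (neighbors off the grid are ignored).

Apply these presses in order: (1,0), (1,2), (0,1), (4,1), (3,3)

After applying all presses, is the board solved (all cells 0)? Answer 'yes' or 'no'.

After press 1 at (1,0):
1 1 0 0
0 0 1 1
0 0 1 1
0 1 1 1
1 1 1 1

After press 2 at (1,2):
1 1 1 0
0 1 0 0
0 0 0 1
0 1 1 1
1 1 1 1

After press 3 at (0,1):
0 0 0 0
0 0 0 0
0 0 0 1
0 1 1 1
1 1 1 1

After press 4 at (4,1):
0 0 0 0
0 0 0 0
0 0 0 1
0 0 1 1
0 0 0 1

After press 5 at (3,3):
0 0 0 0
0 0 0 0
0 0 0 0
0 0 0 0
0 0 0 0

Lights still on: 0

Answer: yes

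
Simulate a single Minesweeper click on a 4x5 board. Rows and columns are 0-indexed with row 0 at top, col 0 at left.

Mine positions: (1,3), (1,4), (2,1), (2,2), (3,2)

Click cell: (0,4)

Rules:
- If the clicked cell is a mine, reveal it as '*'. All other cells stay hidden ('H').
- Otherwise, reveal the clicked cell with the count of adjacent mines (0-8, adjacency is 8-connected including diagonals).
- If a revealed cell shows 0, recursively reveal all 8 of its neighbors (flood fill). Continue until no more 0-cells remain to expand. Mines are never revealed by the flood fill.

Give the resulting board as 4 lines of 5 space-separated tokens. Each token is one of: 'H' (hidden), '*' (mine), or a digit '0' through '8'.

H H H H 2
H H H H H
H H H H H
H H H H H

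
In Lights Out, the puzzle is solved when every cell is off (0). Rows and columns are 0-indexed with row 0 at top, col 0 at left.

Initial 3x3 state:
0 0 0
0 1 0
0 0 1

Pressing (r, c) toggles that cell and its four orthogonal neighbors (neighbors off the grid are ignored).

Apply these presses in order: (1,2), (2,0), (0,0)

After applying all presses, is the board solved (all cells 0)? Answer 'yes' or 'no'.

Answer: no

Derivation:
After press 1 at (1,2):
0 0 1
0 0 1
0 0 0

After press 2 at (2,0):
0 0 1
1 0 1
1 1 0

After press 3 at (0,0):
1 1 1
0 0 1
1 1 0

Lights still on: 6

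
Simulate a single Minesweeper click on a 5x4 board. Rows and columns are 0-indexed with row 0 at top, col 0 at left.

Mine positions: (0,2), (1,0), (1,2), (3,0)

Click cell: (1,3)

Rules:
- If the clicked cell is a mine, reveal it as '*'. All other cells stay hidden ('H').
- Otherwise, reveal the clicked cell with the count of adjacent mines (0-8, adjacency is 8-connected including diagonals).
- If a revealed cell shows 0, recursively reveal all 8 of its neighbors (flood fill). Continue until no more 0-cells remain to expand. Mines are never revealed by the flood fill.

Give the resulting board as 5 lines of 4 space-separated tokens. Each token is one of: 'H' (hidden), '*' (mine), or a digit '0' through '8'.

H H H H
H H H 2
H H H H
H H H H
H H H H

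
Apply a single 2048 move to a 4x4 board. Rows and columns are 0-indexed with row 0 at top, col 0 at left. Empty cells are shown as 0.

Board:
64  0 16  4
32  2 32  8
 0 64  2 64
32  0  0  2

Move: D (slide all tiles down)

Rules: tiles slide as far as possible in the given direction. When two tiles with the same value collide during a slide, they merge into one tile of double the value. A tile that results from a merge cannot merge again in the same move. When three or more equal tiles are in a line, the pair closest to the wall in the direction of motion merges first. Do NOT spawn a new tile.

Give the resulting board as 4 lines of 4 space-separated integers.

Answer:  0  0  0  4
 0  0 16  8
64  2 32 64
64 64  2  2

Derivation:
Slide down:
col 0: [64, 32, 0, 32] -> [0, 0, 64, 64]
col 1: [0, 2, 64, 0] -> [0, 0, 2, 64]
col 2: [16, 32, 2, 0] -> [0, 16, 32, 2]
col 3: [4, 8, 64, 2] -> [4, 8, 64, 2]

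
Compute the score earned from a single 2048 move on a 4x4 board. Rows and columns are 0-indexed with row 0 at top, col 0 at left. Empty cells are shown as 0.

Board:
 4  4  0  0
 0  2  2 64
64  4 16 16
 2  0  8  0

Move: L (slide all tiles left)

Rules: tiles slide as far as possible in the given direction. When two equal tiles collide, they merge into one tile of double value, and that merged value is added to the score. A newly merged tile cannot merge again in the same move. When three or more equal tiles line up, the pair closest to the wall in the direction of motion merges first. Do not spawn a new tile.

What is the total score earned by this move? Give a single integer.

Answer: 44

Derivation:
Slide left:
row 0: [4, 4, 0, 0] -> [8, 0, 0, 0]  score +8 (running 8)
row 1: [0, 2, 2, 64] -> [4, 64, 0, 0]  score +4 (running 12)
row 2: [64, 4, 16, 16] -> [64, 4, 32, 0]  score +32 (running 44)
row 3: [2, 0, 8, 0] -> [2, 8, 0, 0]  score +0 (running 44)
Board after move:
 8  0  0  0
 4 64  0  0
64  4 32  0
 2  8  0  0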